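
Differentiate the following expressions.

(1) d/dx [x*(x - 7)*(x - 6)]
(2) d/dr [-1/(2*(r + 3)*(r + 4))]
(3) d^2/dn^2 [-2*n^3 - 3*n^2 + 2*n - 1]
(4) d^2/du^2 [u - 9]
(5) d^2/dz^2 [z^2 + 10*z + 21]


(1) = 3*x^2 - 26*x + 42
(2) = (r + 7/2)/((r + 3)^2*(r + 4)^2)
(3) = -12*n - 6
(4) = 0
(5) = 2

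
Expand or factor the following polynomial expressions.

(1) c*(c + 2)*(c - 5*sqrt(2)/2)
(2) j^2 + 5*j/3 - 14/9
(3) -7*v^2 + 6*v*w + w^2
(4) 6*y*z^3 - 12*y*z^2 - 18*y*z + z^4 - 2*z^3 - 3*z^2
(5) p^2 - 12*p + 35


(1) = c^3 - 5*sqrt(2)*c^2/2 + 2*c^2 - 5*sqrt(2)*c
(2) = (j - 2/3)*(j + 7/3)
(3) = (-v + w)*(7*v + w)
(4) = z*(6*y + z)*(z - 3)*(z + 1)
(5) = (p - 7)*(p - 5)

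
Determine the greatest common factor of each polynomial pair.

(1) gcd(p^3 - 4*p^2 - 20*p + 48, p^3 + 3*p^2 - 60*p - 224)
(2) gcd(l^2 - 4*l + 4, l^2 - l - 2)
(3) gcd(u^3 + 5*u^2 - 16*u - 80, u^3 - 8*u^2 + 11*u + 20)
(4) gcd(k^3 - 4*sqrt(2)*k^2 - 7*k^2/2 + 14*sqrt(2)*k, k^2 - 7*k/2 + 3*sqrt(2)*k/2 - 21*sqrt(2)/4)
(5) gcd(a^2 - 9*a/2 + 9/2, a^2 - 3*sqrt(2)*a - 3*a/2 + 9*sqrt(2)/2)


(1) = gcd((p - 6)*(p - 2)*(p + 4), (p - 8)*(p + 4)*(p + 7)) = p + 4
(2) = gcd((l - 2)^2, (l - 2)*(l + 1)) = l - 2
(3) = gcd((u - 4)*(u + 4)*(u + 5), (u - 5)*(u - 4)*(u + 1)) = u - 4
(4) = gcd(k*(k - 7/2)*(k - 4*sqrt(2)), (k - 7/2)*(k + 3*sqrt(2)/2)) = k - 7/2
(5) = a - 3/2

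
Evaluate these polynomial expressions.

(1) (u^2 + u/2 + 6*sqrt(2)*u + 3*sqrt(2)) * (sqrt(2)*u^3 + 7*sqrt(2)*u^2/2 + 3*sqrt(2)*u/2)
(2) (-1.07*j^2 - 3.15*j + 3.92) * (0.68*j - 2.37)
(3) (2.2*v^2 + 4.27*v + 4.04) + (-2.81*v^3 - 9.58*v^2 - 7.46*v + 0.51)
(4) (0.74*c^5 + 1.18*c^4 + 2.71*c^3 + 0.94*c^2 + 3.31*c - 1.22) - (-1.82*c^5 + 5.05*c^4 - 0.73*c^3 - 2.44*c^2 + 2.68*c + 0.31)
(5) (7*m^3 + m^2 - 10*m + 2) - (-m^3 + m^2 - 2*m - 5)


(1) = sqrt(2)*u^5 + 4*sqrt(2)*u^4 + 12*u^4 + 13*sqrt(2)*u^3/4 + 48*u^3 + 3*sqrt(2)*u^2/4 + 39*u^2 + 9*u
(2) = -0.7276*j^3 + 0.3939*j^2 + 10.1311*j - 9.2904
(3) = -2.81*v^3 - 7.38*v^2 - 3.19*v + 4.55
(4) = 2.56*c^5 - 3.87*c^4 + 3.44*c^3 + 3.38*c^2 + 0.63*c - 1.53
(5) = 8*m^3 - 8*m + 7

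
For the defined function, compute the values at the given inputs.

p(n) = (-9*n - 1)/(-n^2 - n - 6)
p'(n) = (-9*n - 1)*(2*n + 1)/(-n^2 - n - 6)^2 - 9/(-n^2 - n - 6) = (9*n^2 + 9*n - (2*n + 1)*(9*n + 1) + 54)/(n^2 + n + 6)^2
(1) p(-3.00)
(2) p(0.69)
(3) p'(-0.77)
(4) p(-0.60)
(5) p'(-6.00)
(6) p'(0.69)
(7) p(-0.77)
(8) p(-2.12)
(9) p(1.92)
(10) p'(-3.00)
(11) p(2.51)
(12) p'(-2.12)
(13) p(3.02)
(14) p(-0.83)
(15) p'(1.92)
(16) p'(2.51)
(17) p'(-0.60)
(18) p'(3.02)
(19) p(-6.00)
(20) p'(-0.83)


(1) = -2.17
(2) = 1.01
(3) = 1.45
(4) = -0.76
(5) = -0.20
(6) = 0.92
(7) = -1.02
(8) = -2.16
(9) = 1.57
(10) = -0.15
(11) = 1.59
(12) = 0.24
(13) = 1.55
(14) = -1.10
(15) = 0.12
(16) = -0.04
(17) = 1.54
(18) = -0.11
(19) = -1.47
(20) = 1.41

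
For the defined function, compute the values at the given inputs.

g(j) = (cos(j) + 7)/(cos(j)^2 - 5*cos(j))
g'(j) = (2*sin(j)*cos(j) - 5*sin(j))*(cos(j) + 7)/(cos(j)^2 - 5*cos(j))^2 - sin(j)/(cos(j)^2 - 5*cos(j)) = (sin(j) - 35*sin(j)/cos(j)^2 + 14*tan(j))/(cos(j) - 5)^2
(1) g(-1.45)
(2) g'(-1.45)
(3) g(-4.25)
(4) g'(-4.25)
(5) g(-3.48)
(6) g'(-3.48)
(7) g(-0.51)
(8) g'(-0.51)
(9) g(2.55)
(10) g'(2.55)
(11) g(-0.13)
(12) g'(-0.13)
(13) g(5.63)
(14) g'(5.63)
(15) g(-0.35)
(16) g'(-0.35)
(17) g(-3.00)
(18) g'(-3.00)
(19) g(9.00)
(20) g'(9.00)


(1) = -12.11
(2) = 95.61
(3) = 2.70
(4) = -6.22
(5) = 1.08
(6) = -0.50
(7) = -2.19
(8) = 0.83
(9) = 1.27
(10) = -1.09
(11) = -2.01
(12) = 0.17
(13) = -2.33
(14) = 1.27
(15) = -2.08
(16) = 0.49
(17) = 1.01
(18) = 0.19
(19) = 1.13
(20) = -0.67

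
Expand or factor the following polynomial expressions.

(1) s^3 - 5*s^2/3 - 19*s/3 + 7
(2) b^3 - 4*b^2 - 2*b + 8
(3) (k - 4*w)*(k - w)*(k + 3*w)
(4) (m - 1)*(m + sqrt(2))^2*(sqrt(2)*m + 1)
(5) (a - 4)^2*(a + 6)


(1) = (s - 3)*(s - 1)*(s + 7/3)
(2) = (b - 4)*(b - sqrt(2))*(b + sqrt(2))
(3) = k^3 - 2*k^2*w - 11*k*w^2 + 12*w^3
(4) = sqrt(2)*m^4 - sqrt(2)*m^3 + 5*m^3 - 5*m^2 + 4*sqrt(2)*m^2 - 4*sqrt(2)*m + 2*m - 2
(5) = a^3 - 2*a^2 - 32*a + 96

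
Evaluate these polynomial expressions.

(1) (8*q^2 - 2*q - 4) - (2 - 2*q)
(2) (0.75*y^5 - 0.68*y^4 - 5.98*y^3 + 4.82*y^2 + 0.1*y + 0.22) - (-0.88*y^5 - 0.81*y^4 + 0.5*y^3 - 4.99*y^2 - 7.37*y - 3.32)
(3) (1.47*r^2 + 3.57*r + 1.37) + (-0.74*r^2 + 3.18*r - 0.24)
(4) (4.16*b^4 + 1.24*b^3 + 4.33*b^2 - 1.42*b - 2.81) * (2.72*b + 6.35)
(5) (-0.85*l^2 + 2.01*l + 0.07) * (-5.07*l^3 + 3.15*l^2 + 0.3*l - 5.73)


(1) = 8*q^2 - 6
(2) = 1.63*y^5 + 0.13*y^4 - 6.48*y^3 + 9.81*y^2 + 7.47*y + 3.54
(3) = 0.73*r^2 + 6.75*r + 1.13
(4) = 11.3152*b^5 + 29.7888*b^4 + 19.6516*b^3 + 23.6331*b^2 - 16.6602*b - 17.8435
(5) = 4.3095*l^5 - 12.8682*l^4 + 5.7216*l^3 + 5.694*l^2 - 11.4963*l - 0.4011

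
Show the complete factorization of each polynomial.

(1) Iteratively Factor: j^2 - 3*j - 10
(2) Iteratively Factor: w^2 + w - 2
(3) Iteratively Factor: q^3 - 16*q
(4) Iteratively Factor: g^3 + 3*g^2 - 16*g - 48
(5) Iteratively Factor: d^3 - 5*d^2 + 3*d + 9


(1) = (j - 5)*(j + 2)
(2) = (w + 2)*(w - 1)
(3) = (q + 4)*(q^2 - 4*q) = q*(q + 4)*(q - 4)
(4) = (g - 4)*(g^2 + 7*g + 12) = (g - 4)*(g + 3)*(g + 4)
(5) = (d - 3)*(d^2 - 2*d - 3) = (d - 3)^2*(d + 1)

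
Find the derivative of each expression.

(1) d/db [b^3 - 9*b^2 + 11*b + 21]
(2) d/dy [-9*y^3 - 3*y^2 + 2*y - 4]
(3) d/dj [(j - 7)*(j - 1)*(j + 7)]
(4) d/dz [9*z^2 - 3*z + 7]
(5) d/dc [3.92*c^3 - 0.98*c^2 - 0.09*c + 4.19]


(1) = 3*b^2 - 18*b + 11
(2) = -27*y^2 - 6*y + 2
(3) = 3*j^2 - 2*j - 49
(4) = 18*z - 3
(5) = 11.76*c^2 - 1.96*c - 0.09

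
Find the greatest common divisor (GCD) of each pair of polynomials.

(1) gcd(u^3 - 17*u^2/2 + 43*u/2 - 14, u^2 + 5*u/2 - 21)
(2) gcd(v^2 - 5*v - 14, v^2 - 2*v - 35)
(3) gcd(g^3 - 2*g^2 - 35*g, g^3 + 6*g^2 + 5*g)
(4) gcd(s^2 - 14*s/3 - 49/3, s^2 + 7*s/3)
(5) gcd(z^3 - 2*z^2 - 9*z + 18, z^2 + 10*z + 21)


(1) = u - 7/2
(2) = gcd((v - 7)*(v + 2), (v - 7)*(v + 5)) = v - 7
(3) = g^2 + 5*g
(4) = gcd((s - 7)*(s + 7/3), s*(s + 7/3)) = s + 7/3
(5) = gcd((z - 3)*(z - 2)*(z + 3), (z + 3)*(z + 7)) = z + 3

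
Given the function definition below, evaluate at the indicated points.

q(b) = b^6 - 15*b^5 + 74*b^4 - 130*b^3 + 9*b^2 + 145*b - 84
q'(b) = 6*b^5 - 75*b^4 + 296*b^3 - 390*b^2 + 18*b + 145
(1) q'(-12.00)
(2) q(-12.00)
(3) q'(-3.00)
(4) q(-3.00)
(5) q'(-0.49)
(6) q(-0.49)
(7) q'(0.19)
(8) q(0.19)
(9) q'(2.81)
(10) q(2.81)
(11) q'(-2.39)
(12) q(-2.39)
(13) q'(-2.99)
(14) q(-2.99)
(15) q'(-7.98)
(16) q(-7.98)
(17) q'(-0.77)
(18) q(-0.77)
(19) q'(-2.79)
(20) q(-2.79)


(1) = -3615911.00
(2) = 8477040.00
(3) = -18944.00
(4) = 13440.00
(5) = 3.22
(6) = -132.89
(7) = 136.28
(8) = -56.92
(9) = 58.83
(10) = -11.82
(11) = -9081.70
(12) = 5166.18
(13) = -18736.07
(14) = 13251.60
(15) = -673554.35
(16) = 1109121.36
(17) = -263.21
(18) = -100.68
(19) = -14928.17
(20) = 9896.06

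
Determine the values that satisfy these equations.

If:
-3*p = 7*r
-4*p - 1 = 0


Then:
p = -1/4
r = 3/28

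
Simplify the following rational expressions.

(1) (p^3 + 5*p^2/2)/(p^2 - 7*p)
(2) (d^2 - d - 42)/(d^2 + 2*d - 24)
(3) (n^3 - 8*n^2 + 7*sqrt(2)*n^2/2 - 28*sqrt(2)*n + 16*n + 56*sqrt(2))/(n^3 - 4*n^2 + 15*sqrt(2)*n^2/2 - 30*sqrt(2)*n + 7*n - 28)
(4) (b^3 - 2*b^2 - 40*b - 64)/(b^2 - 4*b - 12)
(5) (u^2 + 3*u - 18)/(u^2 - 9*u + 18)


(1) = (2*p^2 + 5*p)/(2*p - 14)
(2) = (d - 7)/(d - 4)
(3) = (4*n^2 + n*(-16 + 14*sqrt(2)) - 56*sqrt(2))/(4*n^2 + 30*sqrt(2)*n + 28)
(4) = (b^2 - 4*b - 32)/(b - 6)
(5) = (u + 6)/(u - 6)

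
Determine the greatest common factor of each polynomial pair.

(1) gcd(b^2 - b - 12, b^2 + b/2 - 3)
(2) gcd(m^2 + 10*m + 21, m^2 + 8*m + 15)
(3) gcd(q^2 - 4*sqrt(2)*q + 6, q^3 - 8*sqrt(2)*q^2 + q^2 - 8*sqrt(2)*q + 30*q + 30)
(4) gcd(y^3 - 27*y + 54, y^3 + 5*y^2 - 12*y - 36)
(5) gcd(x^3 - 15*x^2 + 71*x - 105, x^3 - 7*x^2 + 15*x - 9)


(1) = 1
(2) = gcd((m + 3)*(m + 7), (m + 3)*(m + 5)) = m + 3
(3) = q - 3*sqrt(2)
(4) = y^2 + 3*y - 18
(5) = gcd((x - 7)*(x - 5)*(x - 3), (x - 3)^2*(x - 1)) = x - 3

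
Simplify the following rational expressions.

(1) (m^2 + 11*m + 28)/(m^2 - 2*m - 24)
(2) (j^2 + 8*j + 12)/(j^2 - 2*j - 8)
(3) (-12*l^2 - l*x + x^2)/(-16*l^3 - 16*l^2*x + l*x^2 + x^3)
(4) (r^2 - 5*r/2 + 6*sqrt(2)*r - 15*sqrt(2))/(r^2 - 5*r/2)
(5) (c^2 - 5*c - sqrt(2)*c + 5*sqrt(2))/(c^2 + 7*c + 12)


(1) = (m + 7)/(m - 6)
(2) = (j + 6)/(j - 4)
(3) = (3*l + x)/(4*l^2 + 5*l*x + x^2)
(4) = (4*r + 24*sqrt(2))/(4*r)
(5) = (c^2 + c*(-5 - sqrt(2)) + 5*sqrt(2))/(c^2 + 7*c + 12)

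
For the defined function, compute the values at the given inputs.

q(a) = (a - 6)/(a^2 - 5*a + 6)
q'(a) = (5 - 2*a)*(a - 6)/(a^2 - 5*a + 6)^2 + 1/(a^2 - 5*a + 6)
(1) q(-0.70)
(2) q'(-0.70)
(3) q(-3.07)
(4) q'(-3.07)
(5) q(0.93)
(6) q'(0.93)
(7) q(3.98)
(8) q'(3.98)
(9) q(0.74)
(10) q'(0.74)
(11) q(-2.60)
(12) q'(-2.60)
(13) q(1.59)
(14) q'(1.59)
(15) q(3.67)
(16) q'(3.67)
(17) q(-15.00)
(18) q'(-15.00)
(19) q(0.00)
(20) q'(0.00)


(1) = -0.67
(2) = -0.33
(3) = -0.29
(4) = -0.07
(5) = -2.29
(6) = -2.79
(7) = -1.04
(8) = 2.10
(9) = -1.85
(10) = -1.93
(11) = -0.33
(12) = -0.09
(13) = -7.63
(14) = -22.29
(15) = -2.08
(16) = 5.25
(17) = -0.07
(18) = -0.00
(19) = -1.00
(20) = -0.67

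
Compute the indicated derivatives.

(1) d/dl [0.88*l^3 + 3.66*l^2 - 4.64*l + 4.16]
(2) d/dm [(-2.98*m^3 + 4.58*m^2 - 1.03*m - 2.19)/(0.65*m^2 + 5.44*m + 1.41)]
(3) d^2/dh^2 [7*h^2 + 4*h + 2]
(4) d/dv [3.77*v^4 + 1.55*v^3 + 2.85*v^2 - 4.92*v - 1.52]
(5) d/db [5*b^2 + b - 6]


(1) = 2.64*l^2 + 7.32*l - 4.64
(2) = (-1.937*m^4 - 32.4224*m^3 + 12.9793*m^2 + 15.7626*m + 10.4613)/(0.4225*m^4 + 7.072*m^3 + 31.4266*m^2 + 15.3408*m + 1.9881)
(3) = 14
(4) = 15.08*v^3 + 4.65*v^2 + 5.7*v - 4.92
(5) = 10*b + 1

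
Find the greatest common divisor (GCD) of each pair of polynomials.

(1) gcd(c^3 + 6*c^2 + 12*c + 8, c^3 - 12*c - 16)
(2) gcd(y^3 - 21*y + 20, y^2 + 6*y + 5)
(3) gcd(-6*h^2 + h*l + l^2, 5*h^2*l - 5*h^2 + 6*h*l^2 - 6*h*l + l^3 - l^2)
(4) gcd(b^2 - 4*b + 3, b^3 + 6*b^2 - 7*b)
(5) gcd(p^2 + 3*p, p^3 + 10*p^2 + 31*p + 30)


(1) = c^2 + 4*c + 4
(2) = gcd((y - 4)*(y - 1)*(y + 5), (y + 1)*(y + 5)) = y + 5
(3) = 1
(4) = b - 1
(5) = gcd(p*(p + 3), (p + 2)*(p + 3)*(p + 5)) = p + 3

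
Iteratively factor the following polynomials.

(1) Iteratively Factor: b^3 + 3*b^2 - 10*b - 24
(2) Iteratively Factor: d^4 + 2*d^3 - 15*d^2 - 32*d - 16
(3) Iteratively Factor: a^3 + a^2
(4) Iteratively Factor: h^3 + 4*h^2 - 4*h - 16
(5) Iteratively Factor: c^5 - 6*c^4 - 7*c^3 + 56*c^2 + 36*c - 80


(1) = (b + 4)*(b^2 - b - 6) = (b + 2)*(b + 4)*(b - 3)
(2) = (d + 4)*(d^3 - 2*d^2 - 7*d - 4) = (d + 1)*(d + 4)*(d^2 - 3*d - 4) = (d + 1)^2*(d + 4)*(d - 4)
(3) = (a + 1)*(a^2) = a*(a + 1)*(a)
(4) = (h + 2)*(h^2 + 2*h - 8) = (h + 2)*(h + 4)*(h - 2)
(5) = (c + 2)*(c^4 - 8*c^3 + 9*c^2 + 38*c - 40) = (c + 2)^2*(c^3 - 10*c^2 + 29*c - 20) = (c - 5)*(c + 2)^2*(c^2 - 5*c + 4) = (c - 5)*(c - 4)*(c + 2)^2*(c - 1)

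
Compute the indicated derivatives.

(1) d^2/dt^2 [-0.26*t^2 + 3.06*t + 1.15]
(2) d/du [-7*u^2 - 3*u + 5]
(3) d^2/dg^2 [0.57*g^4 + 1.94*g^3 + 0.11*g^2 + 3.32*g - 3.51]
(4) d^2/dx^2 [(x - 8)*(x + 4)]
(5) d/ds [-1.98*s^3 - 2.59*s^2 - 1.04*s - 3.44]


(1) = -0.520000000000000
(2) = -14*u - 3
(3) = 6.84*g^2 + 11.64*g + 0.22
(4) = 2
(5) = -5.94*s^2 - 5.18*s - 1.04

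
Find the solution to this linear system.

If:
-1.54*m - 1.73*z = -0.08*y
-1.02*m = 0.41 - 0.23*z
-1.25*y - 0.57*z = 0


Then:
m = -0.34
y = -0.13
z = 0.29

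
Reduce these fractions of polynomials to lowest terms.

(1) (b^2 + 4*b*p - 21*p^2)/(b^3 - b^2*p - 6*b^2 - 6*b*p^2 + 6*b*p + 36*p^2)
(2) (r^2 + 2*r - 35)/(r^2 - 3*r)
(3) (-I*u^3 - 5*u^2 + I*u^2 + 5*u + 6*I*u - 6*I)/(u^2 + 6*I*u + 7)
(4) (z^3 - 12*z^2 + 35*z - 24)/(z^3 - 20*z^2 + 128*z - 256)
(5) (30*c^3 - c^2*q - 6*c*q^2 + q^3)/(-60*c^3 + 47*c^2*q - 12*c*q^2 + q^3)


(1) = (b + 7*p)/(b^2 + 2*b*p - 6*b - 12*p)
(2) = (r^2 + 2*r - 35)/(r^2 - 3*r)
(3) = (-I*u^3 + u^2*(-5 + I) + u*(5 + 6*I) - 6*I)/(u^2 + 6*I*u + 7)
(4) = (z^2 - 4*z + 3)/(z^2 - 12*z + 32)
(5) = (2*c + q)/(-4*c + q)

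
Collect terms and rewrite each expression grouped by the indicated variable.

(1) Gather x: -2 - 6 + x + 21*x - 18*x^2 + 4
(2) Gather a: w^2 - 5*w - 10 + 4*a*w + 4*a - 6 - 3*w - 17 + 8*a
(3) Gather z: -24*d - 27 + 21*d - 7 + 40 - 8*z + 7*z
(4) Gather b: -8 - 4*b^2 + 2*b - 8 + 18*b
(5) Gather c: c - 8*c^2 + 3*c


(1) = -18*x^2 + 22*x - 4
(2) = a*(4*w + 12) + w^2 - 8*w - 33
(3) = -3*d - z + 6
(4) = -4*b^2 + 20*b - 16
(5) = -8*c^2 + 4*c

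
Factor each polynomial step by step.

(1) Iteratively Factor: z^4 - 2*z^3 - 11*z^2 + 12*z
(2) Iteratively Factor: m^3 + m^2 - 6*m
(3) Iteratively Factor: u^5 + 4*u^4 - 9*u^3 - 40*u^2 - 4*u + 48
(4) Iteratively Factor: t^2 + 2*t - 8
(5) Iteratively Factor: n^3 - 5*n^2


(1) = (z + 3)*(z^3 - 5*z^2 + 4*z) = (z - 4)*(z + 3)*(z^2 - z) = (z - 4)*(z - 1)*(z + 3)*(z)
(2) = (m - 2)*(m^2 + 3*m) = m*(m - 2)*(m + 3)
(3) = (u + 4)*(u^4 - 9*u^2 - 4*u + 12) = (u + 2)*(u + 4)*(u^3 - 2*u^2 - 5*u + 6) = (u + 2)^2*(u + 4)*(u^2 - 4*u + 3) = (u - 3)*(u + 2)^2*(u + 4)*(u - 1)
(4) = (t + 4)*(t - 2)
(5) = (n)*(n^2 - 5*n) = n^2*(n - 5)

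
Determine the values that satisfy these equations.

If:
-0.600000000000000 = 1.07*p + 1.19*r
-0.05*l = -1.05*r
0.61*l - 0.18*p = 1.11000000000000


Then:
l = 1.63
p = -0.65
r = 0.08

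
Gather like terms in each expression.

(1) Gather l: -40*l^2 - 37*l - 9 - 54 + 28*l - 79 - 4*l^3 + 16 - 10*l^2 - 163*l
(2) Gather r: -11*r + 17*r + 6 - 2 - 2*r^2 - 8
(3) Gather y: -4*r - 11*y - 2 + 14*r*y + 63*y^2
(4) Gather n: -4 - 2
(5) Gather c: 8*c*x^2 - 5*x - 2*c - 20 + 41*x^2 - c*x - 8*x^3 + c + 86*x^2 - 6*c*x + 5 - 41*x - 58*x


(1) = -4*l^3 - 50*l^2 - 172*l - 126
(2) = -2*r^2 + 6*r - 4
(3) = -4*r + 63*y^2 + y*(14*r - 11) - 2
(4) = -6
(5) = c*(8*x^2 - 7*x - 1) - 8*x^3 + 127*x^2 - 104*x - 15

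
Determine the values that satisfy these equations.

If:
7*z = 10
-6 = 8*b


Then:
b = -3/4
z = 10/7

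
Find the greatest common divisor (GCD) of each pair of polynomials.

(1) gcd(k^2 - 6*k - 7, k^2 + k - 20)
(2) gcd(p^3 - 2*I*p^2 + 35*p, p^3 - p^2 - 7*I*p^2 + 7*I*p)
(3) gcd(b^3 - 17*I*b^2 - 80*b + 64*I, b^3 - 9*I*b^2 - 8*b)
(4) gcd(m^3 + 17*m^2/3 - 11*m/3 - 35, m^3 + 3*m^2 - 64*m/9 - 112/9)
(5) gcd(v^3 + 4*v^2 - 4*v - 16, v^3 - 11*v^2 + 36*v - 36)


(1) = gcd((k - 7)*(k + 1), (k - 4)*(k + 5)) = 1
(2) = p^2 - 7*I*p
(3) = gcd((b - 8*I)^2*(b - I), b*(b - 8*I)*(b - I)) = b^2 - 9*I*b - 8
(4) = gcd((m - 7/3)*(m + 3)*(m + 5), (m - 7/3)*(m + 4/3)*(m + 4)) = m - 7/3
(5) = v - 2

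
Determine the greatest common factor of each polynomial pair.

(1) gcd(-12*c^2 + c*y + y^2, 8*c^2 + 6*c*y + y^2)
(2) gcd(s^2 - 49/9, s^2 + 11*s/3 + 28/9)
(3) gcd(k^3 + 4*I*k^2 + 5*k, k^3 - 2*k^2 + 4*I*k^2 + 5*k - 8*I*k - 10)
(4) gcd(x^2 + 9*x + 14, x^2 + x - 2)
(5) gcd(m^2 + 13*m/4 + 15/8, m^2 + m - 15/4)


(1) = gcd((-3*c + y)*(4*c + y), (2*c + y)*(4*c + y)) = 4*c + y
(2) = s + 7/3
(3) = gcd(k*(k - I)*(k + 5*I), (k - 2)*(k - I)*(k + 5*I)) = k^2 + 4*I*k + 5
(4) = gcd((x + 2)*(x + 7), (x - 1)*(x + 2)) = x + 2
(5) = gcd((m + 3/4)*(m + 5/2), (m - 3/2)*(m + 5/2)) = m + 5/2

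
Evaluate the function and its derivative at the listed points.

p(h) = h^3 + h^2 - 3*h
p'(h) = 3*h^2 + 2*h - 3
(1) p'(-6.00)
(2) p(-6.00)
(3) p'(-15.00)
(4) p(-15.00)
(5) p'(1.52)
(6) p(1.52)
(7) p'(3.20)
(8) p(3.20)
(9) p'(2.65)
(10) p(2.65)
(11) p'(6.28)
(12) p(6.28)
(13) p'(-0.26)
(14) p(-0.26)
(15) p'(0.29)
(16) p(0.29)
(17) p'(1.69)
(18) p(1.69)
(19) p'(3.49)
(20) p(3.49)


(1) = 93.00
(2) = -162.00
(3) = 642.00
(4) = -3105.00
(5) = 6.97
(6) = 1.26
(7) = 34.12
(8) = 33.41
(9) = 23.37
(10) = 17.68
(11) = 127.88
(12) = 268.27
(13) = -3.32
(14) = 0.83
(15) = -2.17
(16) = -0.76
(17) = 8.95
(18) = 2.61
(19) = 40.52
(20) = 44.22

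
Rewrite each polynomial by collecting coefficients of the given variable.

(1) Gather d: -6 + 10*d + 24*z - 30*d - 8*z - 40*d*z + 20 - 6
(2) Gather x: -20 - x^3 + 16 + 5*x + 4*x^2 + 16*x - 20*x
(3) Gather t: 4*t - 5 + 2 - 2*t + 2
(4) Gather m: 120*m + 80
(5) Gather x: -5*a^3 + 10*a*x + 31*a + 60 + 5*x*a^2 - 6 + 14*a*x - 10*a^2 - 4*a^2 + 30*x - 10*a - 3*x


(1) = d*(-40*z - 20) + 16*z + 8
(2) = -x^3 + 4*x^2 + x - 4
(3) = 2*t - 1
(4) = 120*m + 80
(5) = -5*a^3 - 14*a^2 + 21*a + x*(5*a^2 + 24*a + 27) + 54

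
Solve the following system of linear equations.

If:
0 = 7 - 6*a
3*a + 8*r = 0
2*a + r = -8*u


Then:
a = 7/6
r = -7/16
u = -91/384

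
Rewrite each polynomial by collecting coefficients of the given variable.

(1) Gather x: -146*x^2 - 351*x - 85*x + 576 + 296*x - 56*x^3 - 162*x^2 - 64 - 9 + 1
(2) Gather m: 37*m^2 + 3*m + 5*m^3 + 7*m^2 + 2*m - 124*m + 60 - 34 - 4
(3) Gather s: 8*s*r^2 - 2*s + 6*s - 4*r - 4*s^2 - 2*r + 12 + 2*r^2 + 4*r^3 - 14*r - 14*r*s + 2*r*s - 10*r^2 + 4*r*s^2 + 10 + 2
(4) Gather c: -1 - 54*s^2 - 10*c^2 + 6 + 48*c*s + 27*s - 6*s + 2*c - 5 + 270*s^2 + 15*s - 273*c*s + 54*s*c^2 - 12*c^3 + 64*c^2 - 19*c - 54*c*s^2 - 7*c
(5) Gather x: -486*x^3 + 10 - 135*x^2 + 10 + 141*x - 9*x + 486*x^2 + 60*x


(1) = -56*x^3 - 308*x^2 - 140*x + 504
(2) = 5*m^3 + 44*m^2 - 119*m + 22
(3) = 4*r^3 - 8*r^2 - 20*r + s^2*(4*r - 4) + s*(8*r^2 - 12*r + 4) + 24
(4) = -12*c^3 + c^2*(54*s + 54) + c*(-54*s^2 - 225*s - 24) + 216*s^2 + 36*s
(5) = -486*x^3 + 351*x^2 + 192*x + 20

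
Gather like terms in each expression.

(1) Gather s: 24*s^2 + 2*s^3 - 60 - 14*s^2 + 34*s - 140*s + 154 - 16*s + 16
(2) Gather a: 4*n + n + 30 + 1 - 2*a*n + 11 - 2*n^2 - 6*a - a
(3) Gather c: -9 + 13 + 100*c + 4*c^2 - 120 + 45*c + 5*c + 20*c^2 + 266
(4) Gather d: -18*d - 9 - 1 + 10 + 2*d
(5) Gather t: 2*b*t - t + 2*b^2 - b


(1) = 2*s^3 + 10*s^2 - 122*s + 110
(2) = a*(-2*n - 7) - 2*n^2 + 5*n + 42
(3) = 24*c^2 + 150*c + 150
(4) = -16*d
(5) = 2*b^2 - b + t*(2*b - 1)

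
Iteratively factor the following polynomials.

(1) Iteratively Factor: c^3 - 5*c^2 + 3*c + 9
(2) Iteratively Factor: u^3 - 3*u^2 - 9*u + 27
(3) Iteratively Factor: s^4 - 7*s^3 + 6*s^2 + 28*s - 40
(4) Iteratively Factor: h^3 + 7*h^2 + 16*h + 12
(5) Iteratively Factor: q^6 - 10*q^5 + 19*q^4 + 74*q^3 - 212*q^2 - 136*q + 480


(1) = (c + 1)*(c^2 - 6*c + 9) = (c - 3)*(c + 1)*(c - 3)
(2) = (u + 3)*(u^2 - 6*u + 9) = (u - 3)*(u + 3)*(u - 3)
(3) = (s - 5)*(s^3 - 2*s^2 - 4*s + 8) = (s - 5)*(s - 2)*(s^2 - 4) = (s - 5)*(s - 2)*(s + 2)*(s - 2)
(4) = (h + 3)*(h^2 + 4*h + 4) = (h + 2)*(h + 3)*(h + 2)
(5) = (q - 3)*(q^5 - 7*q^4 - 2*q^3 + 68*q^2 - 8*q - 160) = (q - 3)*(q + 2)*(q^4 - 9*q^3 + 16*q^2 + 36*q - 80) = (q - 3)*(q + 2)^2*(q^3 - 11*q^2 + 38*q - 40) = (q - 4)*(q - 3)*(q + 2)^2*(q^2 - 7*q + 10) = (q - 4)*(q - 3)*(q - 2)*(q + 2)^2*(q - 5)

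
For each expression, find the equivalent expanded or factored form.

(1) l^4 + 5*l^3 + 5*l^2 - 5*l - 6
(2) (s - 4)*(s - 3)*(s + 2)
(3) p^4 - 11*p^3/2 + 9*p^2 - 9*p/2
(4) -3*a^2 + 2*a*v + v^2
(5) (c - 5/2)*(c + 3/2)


(1) = (l - 1)*(l + 1)*(l + 2)*(l + 3)
(2) = s^3 - 5*s^2 - 2*s + 24
(3) = p*(p - 3)*(p - 3/2)*(p - 1)
(4) = (-a + v)*(3*a + v)
(5) = c^2 - c - 15/4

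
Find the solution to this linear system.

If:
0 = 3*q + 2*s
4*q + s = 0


Then:
q = 0
s = 0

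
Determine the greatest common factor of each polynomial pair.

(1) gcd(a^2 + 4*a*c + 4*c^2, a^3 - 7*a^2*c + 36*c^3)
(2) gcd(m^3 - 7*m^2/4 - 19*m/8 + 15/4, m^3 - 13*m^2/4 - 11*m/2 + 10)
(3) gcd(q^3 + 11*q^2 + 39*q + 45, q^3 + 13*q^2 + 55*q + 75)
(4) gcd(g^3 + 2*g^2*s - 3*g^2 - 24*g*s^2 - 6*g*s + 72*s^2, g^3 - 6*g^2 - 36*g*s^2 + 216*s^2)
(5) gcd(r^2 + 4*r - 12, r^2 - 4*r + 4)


(1) = gcd((a + 2*c)^2, (a - 6*c)*(a - 3*c)*(a + 2*c)) = a + 2*c
(2) = gcd((m - 2)*(m - 5/4)*(m + 3/2), (m - 4)*(m - 5/4)*(m + 2)) = m - 5/4
(3) = q^2 + 8*q + 15
(4) = g + 6*s
(5) = gcd((r - 2)*(r + 6), (r - 2)^2) = r - 2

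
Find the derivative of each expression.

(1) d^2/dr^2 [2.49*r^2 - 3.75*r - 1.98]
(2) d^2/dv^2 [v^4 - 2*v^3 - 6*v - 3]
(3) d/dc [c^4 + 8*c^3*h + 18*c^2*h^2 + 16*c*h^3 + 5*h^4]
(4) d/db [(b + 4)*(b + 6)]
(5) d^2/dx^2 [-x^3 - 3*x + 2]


(1) = 4.98000000000000
(2) = 12*v*(v - 1)
(3) = 4*c^3 + 24*c^2*h + 36*c*h^2 + 16*h^3
(4) = 2*b + 10
(5) = -6*x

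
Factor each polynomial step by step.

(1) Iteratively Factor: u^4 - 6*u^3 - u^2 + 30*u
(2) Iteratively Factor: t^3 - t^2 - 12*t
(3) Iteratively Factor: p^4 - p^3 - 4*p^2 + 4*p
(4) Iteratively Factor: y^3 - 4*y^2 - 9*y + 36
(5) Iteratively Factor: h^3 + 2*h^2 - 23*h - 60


(1) = (u - 5)*(u^3 - u^2 - 6*u) = u*(u - 5)*(u^2 - u - 6) = u*(u - 5)*(u + 2)*(u - 3)
(2) = (t - 4)*(t^2 + 3*t) = t*(t - 4)*(t + 3)
(3) = (p)*(p^3 - p^2 - 4*p + 4) = p*(p + 2)*(p^2 - 3*p + 2) = p*(p - 1)*(p + 2)*(p - 2)
(4) = (y - 3)*(y^2 - y - 12) = (y - 4)*(y - 3)*(y + 3)
(5) = (h - 5)*(h^2 + 7*h + 12) = (h - 5)*(h + 3)*(h + 4)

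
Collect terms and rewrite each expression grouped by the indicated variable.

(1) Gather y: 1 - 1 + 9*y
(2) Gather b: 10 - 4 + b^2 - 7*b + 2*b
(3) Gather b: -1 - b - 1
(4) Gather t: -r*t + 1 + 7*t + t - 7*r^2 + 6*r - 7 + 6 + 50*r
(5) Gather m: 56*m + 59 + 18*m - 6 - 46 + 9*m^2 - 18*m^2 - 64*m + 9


(1) = 9*y
(2) = b^2 - 5*b + 6
(3) = -b - 2
(4) = -7*r^2 + 56*r + t*(8 - r)
(5) = -9*m^2 + 10*m + 16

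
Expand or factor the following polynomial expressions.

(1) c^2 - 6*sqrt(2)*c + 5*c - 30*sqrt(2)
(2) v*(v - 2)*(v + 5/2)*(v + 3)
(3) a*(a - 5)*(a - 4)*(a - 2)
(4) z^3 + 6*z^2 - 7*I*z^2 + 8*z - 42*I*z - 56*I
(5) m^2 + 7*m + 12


(1) = (c + 5)*(c - 6*sqrt(2))
(2) = v^4 + 7*v^3/2 - 7*v^2/2 - 15*v
(3) = a^4 - 11*a^3 + 38*a^2 - 40*a
(4) = (z + 2)*(z + 4)*(z - 7*I)
(5) = (m + 3)*(m + 4)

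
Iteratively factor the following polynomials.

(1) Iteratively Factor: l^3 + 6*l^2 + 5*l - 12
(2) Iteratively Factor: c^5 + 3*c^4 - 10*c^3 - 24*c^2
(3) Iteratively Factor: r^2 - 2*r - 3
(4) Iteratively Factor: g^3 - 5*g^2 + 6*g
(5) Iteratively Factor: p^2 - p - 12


(1) = (l + 4)*(l^2 + 2*l - 3) = (l - 1)*(l + 4)*(l + 3)
(2) = (c + 2)*(c^4 + c^3 - 12*c^2) = (c - 3)*(c + 2)*(c^3 + 4*c^2) = c*(c - 3)*(c + 2)*(c^2 + 4*c) = c^2*(c - 3)*(c + 2)*(c + 4)
(3) = (r + 1)*(r - 3)
(4) = (g)*(g^2 - 5*g + 6) = g*(g - 2)*(g - 3)
(5) = (p + 3)*(p - 4)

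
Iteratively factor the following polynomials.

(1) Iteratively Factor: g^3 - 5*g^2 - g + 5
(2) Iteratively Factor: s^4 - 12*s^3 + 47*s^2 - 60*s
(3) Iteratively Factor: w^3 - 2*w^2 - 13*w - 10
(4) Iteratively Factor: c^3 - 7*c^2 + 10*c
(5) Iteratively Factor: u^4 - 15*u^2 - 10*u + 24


(1) = (g + 1)*(g^2 - 6*g + 5) = (g - 1)*(g + 1)*(g - 5)
(2) = (s - 3)*(s^3 - 9*s^2 + 20*s) = (s - 4)*(s - 3)*(s^2 - 5*s) = (s - 5)*(s - 4)*(s - 3)*(s)
(3) = (w - 5)*(w^2 + 3*w + 2) = (w - 5)*(w + 1)*(w + 2)
(4) = (c - 5)*(c^2 - 2*c) = (c - 5)*(c - 2)*(c)
(5) = (u - 4)*(u^3 + 4*u^2 + u - 6) = (u - 4)*(u + 2)*(u^2 + 2*u - 3) = (u - 4)*(u - 1)*(u + 2)*(u + 3)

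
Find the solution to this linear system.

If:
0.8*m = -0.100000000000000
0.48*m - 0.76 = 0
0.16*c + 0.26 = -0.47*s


Then:
No Solution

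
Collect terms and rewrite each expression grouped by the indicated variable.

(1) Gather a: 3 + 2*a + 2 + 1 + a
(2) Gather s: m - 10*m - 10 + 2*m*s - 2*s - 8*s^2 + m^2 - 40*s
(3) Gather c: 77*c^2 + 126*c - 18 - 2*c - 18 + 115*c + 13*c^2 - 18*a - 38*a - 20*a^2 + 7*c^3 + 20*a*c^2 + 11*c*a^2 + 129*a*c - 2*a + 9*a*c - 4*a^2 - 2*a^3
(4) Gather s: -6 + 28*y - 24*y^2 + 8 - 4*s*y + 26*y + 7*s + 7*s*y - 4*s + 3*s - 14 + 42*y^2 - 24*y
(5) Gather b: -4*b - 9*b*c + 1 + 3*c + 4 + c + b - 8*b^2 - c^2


(1) = 3*a + 6
(2) = m^2 - 9*m - 8*s^2 + s*(2*m - 42) - 10
(3) = -2*a^3 - 24*a^2 - 58*a + 7*c^3 + c^2*(20*a + 90) + c*(11*a^2 + 138*a + 239) - 36
(4) = s*(3*y + 6) + 18*y^2 + 30*y - 12
(5) = -8*b^2 + b*(-9*c - 3) - c^2 + 4*c + 5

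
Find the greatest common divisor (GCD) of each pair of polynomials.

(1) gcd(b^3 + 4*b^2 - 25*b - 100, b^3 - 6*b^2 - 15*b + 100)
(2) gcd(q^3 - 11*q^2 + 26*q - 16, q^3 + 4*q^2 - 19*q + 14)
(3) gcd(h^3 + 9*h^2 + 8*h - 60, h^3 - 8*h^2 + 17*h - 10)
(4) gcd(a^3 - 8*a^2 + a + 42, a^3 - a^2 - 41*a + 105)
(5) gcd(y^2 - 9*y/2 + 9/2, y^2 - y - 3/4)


(1) = gcd((b - 5)*(b + 4)*(b + 5), (b - 5)^2*(b + 4)) = b^2 - b - 20
(2) = q^2 - 3*q + 2
(3) = h - 2
(4) = gcd((a - 7)*(a - 3)*(a + 2), (a - 5)*(a - 3)*(a + 7)) = a - 3
(5) = y - 3/2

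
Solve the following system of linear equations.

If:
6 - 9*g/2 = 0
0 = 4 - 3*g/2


Then:
No Solution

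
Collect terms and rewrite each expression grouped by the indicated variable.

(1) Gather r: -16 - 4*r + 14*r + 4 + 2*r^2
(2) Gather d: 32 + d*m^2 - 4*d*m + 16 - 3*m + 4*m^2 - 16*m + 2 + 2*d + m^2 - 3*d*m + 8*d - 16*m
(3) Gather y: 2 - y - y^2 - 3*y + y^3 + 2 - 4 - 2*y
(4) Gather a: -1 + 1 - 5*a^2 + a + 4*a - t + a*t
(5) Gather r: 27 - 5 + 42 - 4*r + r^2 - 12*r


(1) = 2*r^2 + 10*r - 12
(2) = d*(m^2 - 7*m + 10) + 5*m^2 - 35*m + 50
(3) = y^3 - y^2 - 6*y
(4) = -5*a^2 + a*(t + 5) - t
(5) = r^2 - 16*r + 64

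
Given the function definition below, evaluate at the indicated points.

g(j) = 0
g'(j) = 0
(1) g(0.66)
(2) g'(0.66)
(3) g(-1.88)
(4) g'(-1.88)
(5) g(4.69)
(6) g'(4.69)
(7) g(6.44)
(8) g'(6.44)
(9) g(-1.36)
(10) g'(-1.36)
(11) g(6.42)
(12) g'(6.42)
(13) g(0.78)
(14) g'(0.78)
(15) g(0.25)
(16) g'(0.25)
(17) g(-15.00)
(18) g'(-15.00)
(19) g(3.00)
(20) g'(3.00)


(1) = 0.00
(2) = 0.00
(3) = 0.00
(4) = 0.00
(5) = 0.00
(6) = 0.00
(7) = 0.00
(8) = 0.00
(9) = 0.00
(10) = 0.00
(11) = 0.00
(12) = 0.00
(13) = 0.00
(14) = 0.00
(15) = 0.00
(16) = 0.00
(17) = 0.00
(18) = 0.00
(19) = 0.00
(20) = 0.00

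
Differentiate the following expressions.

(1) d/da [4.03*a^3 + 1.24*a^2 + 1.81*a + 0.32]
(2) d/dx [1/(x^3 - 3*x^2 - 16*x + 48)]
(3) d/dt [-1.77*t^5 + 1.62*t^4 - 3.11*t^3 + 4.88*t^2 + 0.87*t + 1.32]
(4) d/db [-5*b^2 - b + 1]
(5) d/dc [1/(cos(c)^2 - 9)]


(1) = 12.09*a^2 + 2.48*a + 1.81
(2) = (-3*x^2 + 6*x + 16)/(x^3 - 3*x^2 - 16*x + 48)^2
(3) = -8.85*t^4 + 6.48*t^3 - 9.33*t^2 + 9.76*t + 0.87
(4) = -10*b - 1
(5) = 2*sin(c)*cos(c)/(cos(c)^2 - 9)^2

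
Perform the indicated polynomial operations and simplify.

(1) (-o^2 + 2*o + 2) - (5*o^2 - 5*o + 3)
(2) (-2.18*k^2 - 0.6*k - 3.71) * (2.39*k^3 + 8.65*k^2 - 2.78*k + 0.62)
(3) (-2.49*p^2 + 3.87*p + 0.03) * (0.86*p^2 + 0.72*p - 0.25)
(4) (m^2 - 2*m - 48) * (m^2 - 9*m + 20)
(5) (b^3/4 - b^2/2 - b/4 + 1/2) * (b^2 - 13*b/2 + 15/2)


(1) = -6*o^2 + 7*o - 1
(2) = -5.2102*k^5 - 20.291*k^4 - 7.9965*k^3 - 31.7751*k^2 + 9.9418*k - 2.3002
(3) = -2.1414*p^4 + 1.5354*p^3 + 3.4347*p^2 - 0.9459*p - 0.0075
(4) = m^4 - 11*m^3 - 10*m^2 + 392*m - 960
(5) = b^5/4 - 17*b^4/8 + 39*b^3/8 - 13*b^2/8 - 41*b/8 + 15/4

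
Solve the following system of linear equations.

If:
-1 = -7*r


Then:
r = 1/7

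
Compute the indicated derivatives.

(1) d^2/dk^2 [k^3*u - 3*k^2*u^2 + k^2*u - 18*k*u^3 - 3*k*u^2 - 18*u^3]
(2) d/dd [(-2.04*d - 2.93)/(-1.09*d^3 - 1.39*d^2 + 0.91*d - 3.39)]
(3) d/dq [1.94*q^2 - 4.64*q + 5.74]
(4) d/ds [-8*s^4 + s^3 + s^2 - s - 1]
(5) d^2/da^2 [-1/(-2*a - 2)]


(1) = 2*u*(3*k - 3*u + 1)
(2) = (-4.4472*d^3 - 12.4167*d^2 - 8.1454*d + 9.5819)/(1.1881*d^6 + 3.0302*d^5 - 0.0517*d^4 + 4.8604*d^3 + 10.2523*d^2 - 6.1698*d + 11.4921)
(3) = 3.88*q - 4.64
(4) = -32*s^3 + 3*s^2 + 2*s - 1
(5) = (a + 1)^(-3)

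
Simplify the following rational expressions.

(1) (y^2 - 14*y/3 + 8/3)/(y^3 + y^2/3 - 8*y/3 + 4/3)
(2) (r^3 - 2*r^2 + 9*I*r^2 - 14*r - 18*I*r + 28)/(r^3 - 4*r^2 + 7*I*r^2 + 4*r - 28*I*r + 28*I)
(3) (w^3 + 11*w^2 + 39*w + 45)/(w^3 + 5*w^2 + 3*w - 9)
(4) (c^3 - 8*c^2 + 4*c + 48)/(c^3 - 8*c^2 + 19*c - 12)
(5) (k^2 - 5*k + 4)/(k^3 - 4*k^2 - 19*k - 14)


(1) = (y - 4)/(y^2 + y - 2)
(2) = (r + 2*I)/(r - 2)
(3) = (w + 5)/(w - 1)
(4) = (c^2 - 4*c - 12)/(c^2 - 4*c + 3)
(5) = (k^2 - 5*k + 4)/(k^3 - 4*k^2 - 19*k - 14)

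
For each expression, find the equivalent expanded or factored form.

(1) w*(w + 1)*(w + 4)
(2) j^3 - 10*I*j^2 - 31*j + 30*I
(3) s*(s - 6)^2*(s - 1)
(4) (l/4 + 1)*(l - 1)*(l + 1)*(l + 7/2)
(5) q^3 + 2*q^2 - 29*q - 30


(1) = w^3 + 5*w^2 + 4*w
(2) = (j - 5*I)*(j - 3*I)*(j - 2*I)
(3) = s^4 - 13*s^3 + 48*s^2 - 36*s
(4) = l^4/4 + 15*l^3/8 + 13*l^2/4 - 15*l/8 - 7/2
(5) = (q - 5)*(q + 1)*(q + 6)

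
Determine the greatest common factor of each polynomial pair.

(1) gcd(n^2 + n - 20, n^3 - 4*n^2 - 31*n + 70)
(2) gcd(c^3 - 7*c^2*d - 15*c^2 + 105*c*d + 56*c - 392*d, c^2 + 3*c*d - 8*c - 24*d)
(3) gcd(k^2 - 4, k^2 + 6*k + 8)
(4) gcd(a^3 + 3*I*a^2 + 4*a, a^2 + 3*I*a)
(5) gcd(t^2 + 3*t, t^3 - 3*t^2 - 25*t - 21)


(1) = n + 5
(2) = c - 8
(3) = k + 2
(4) = a
(5) = gcd(t*(t + 3), (t - 7)*(t + 1)*(t + 3)) = t + 3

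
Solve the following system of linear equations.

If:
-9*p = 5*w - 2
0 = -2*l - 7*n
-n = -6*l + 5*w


Then:
l = 35*w/44
n = -5*w/22
p = 2/9 - 5*w/9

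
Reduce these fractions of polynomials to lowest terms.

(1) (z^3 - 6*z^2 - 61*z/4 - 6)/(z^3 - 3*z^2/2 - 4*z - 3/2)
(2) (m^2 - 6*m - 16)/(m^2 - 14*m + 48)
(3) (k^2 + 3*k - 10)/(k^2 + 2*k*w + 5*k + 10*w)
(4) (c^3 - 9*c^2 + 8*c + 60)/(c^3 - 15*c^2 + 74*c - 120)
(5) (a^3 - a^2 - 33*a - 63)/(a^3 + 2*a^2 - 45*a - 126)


(1) = (2*z^2 - 13*z - 24)/(2*z^2 - 4*z - 6)
(2) = (m + 2)/(m - 6)
(3) = (k - 2)/(k + 2*w)
(4) = (c + 2)/(c - 4)
(5) = (a + 3)/(a + 6)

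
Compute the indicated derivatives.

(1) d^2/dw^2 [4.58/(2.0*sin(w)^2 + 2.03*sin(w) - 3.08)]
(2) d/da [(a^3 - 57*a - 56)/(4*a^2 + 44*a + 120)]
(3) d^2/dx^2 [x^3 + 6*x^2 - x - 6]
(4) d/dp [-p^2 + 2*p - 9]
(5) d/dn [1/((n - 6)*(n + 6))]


(1) = (-73.28*sin(w)^4 - 55.7844*sin(w)^3 - 21.804922*sin(w)^2 + 82.932808*sin(w) + 94.173044)/(2.0*sin(w)^2 + 2.03*sin(w) - 3.08)^3
(2) = (a^4 + 22*a^3 + 147*a^2 + 112*a - 1094)/(4*(a^4 + 22*a^3 + 181*a^2 + 660*a + 900))
(3) = 6*x + 12
(4) = 2 - 2*p
(5) = -2*n/(n^4 - 72*n^2 + 1296)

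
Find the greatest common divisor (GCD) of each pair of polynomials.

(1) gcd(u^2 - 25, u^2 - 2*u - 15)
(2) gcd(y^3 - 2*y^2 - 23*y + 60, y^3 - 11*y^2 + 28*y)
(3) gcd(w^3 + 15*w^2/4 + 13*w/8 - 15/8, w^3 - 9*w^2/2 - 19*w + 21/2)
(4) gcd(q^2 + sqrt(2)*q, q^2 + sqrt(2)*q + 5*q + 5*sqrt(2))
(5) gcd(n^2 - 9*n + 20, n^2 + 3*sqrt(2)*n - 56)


(1) = gcd((u - 5)*(u + 5), (u - 5)*(u + 3)) = u - 5
(2) = gcd((y - 4)*(y - 3)*(y + 5), y*(y - 7)*(y - 4)) = y - 4
(3) = gcd((w - 1/2)*(w + 5/4)*(w + 3), (w - 7)*(w - 1/2)*(w + 3)) = w^2 + 5*w/2 - 3/2
(4) = q + sqrt(2)
(5) = 1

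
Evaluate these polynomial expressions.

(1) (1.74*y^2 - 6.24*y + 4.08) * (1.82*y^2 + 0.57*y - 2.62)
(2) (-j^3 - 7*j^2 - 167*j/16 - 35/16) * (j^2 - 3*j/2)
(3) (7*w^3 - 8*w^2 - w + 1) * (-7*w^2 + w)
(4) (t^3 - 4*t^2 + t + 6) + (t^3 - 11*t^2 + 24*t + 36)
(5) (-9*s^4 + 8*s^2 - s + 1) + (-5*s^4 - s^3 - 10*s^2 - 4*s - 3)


(1) = 3.1668*y^4 - 10.365*y^3 - 0.69*y^2 + 18.6744*y - 10.6896
(2) = -j^5 - 11*j^4/2 + j^3/16 + 431*j^2/32 + 105*j/32
(3) = -49*w^5 + 63*w^4 - w^3 - 8*w^2 + w
(4) = 2*t^3 - 15*t^2 + 25*t + 42
(5) = -14*s^4 - s^3 - 2*s^2 - 5*s - 2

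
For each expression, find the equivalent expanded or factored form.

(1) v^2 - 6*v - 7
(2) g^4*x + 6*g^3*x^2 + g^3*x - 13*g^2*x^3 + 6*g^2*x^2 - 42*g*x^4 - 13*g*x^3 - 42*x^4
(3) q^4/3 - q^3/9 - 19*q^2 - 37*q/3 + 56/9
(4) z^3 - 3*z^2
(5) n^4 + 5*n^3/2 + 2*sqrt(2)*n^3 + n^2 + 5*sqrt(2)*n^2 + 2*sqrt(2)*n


(1) = (v - 7)*(v + 1)
(2) = (g - 3*x)*(g + 2*x)*(g + 7*x)*(g*x + x)
(3) = (q/3 + 1/3)*(q - 8)*(q - 1/3)*(q + 7)
(4) = z^2*(z - 3)
(5) = n*(n + 1/2)*(n + 2)*(n + 2*sqrt(2))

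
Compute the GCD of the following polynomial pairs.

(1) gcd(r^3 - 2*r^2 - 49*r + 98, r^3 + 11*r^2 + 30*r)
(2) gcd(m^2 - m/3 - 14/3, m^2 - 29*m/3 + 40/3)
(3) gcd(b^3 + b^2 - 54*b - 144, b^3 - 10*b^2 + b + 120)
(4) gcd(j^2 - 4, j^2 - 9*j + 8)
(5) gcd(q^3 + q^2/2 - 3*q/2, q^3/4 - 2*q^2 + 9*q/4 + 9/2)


(1) = 1
(2) = gcd((m - 7/3)*(m + 2), (m - 8)*(m - 5/3)) = 1
(3) = b^2 - 5*b - 24
(4) = 1
(5) = 1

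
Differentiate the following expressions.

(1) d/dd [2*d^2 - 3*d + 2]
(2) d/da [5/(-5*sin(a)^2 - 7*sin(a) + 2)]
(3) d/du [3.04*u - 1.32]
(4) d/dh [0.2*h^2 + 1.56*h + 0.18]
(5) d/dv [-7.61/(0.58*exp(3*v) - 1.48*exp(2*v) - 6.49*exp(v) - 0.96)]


(1) = 4*d - 3
(2) = 5*(10*sin(a) + 7)*cos(a)/(5*sin(a)^2 + 7*sin(a) - 2)^2
(3) = 3.04000000000000
(4) = 0.4*h + 1.56
(5) = (13.2414*exp(2*v) - 22.5256*exp(v) - 49.3889)*exp(v)/(-0.58*exp(3*v) + 1.48*exp(2*v) + 6.49*exp(v) + 0.96)^2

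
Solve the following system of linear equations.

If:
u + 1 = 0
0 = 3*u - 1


Then:
No Solution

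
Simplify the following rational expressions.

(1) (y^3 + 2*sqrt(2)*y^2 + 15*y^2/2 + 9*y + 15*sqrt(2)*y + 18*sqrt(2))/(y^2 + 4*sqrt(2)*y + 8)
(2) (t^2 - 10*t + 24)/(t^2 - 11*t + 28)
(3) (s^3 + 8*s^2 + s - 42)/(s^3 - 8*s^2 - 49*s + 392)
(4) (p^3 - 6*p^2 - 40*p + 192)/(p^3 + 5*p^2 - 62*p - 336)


(1) = (2*y^2 + 15*y + 18)/(2*y + 4*sqrt(2))
(2) = (t - 6)/(t - 7)
(3) = (s^2 + s - 6)/(s^2 - 15*s + 56)
(4) = (p - 4)/(p + 7)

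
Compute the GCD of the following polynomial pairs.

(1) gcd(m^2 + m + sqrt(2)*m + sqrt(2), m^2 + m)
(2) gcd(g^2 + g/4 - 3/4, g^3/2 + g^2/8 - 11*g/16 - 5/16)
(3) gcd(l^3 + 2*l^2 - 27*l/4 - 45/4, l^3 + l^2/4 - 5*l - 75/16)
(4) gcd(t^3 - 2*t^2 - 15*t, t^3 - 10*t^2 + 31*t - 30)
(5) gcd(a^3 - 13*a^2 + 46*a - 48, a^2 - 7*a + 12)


(1) = gcd((m + 1)*(m + sqrt(2)), m*(m + 1)) = m + 1
(2) = gcd((g - 3/4)*(g + 1), (g/2 + 1/4)*(g - 5/4)*(g + 1)) = g + 1
(3) = gcd((l - 5/2)*(l + 3/2)*(l + 3), (l - 5/2)*(l + 5/4)*(l + 3/2)) = l^2 - l - 15/4
(4) = t - 5
(5) = a - 3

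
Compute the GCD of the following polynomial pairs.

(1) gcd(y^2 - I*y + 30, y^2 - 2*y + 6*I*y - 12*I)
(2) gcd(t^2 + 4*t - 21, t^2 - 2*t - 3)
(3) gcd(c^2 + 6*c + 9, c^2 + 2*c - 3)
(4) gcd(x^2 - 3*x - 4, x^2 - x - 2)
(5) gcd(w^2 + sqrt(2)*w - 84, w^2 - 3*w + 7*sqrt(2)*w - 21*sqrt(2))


(1) = gcd((y - 6*I)*(y + 5*I), (y - 2)*(y + 6*I)) = 1
(2) = t - 3
(3) = gcd((c + 3)^2, (c - 1)*(c + 3)) = c + 3
(4) = x + 1
(5) = w + 7*sqrt(2)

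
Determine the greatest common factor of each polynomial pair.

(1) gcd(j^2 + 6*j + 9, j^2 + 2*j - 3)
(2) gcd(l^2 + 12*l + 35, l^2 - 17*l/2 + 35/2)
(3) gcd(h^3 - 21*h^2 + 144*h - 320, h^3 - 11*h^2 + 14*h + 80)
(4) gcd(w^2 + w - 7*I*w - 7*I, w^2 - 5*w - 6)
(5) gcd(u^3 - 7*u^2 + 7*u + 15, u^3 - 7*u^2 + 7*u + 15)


(1) = j + 3
(2) = 1
(3) = h^2 - 13*h + 40
(4) = w + 1
(5) = gcd((u - 5)*(u - 3)*(u + 1), (u - 5)*(u - 3)*(u + 1)) = u^3 - 7*u^2 + 7*u + 15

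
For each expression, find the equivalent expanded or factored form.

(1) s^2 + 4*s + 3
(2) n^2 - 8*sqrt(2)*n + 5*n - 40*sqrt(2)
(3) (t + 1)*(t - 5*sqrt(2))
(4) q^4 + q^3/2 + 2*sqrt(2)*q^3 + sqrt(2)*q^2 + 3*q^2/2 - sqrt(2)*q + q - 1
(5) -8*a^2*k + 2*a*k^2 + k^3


(1) = (s + 1)*(s + 3)
(2) = (n + 5)*(n - 8*sqrt(2))
(3) = t^2 - 5*sqrt(2)*t + t - 5*sqrt(2)
(4) = (q - 1/2)*(q + 1)*(q + sqrt(2))^2
(5) = k*(-2*a + k)*(4*a + k)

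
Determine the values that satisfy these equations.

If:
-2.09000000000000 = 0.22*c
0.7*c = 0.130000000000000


Then:
No Solution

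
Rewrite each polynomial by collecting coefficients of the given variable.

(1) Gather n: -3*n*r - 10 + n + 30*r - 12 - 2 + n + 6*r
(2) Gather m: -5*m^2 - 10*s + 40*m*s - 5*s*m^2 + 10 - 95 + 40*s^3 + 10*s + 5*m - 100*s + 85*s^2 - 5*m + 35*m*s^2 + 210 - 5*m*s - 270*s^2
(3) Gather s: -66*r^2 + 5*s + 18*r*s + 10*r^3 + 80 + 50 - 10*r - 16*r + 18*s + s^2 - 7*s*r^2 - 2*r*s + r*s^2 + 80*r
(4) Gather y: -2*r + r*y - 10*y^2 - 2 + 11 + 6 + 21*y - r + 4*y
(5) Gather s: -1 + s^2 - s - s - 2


(1) = n*(2 - 3*r) + 36*r - 24
(2) = m^2*(-5*s - 5) + m*(35*s^2 + 35*s) + 40*s^3 - 185*s^2 - 100*s + 125
(3) = 10*r^3 - 66*r^2 + 54*r + s^2*(r + 1) + s*(-7*r^2 + 16*r + 23) + 130
(4) = -3*r - 10*y^2 + y*(r + 25) + 15
(5) = s^2 - 2*s - 3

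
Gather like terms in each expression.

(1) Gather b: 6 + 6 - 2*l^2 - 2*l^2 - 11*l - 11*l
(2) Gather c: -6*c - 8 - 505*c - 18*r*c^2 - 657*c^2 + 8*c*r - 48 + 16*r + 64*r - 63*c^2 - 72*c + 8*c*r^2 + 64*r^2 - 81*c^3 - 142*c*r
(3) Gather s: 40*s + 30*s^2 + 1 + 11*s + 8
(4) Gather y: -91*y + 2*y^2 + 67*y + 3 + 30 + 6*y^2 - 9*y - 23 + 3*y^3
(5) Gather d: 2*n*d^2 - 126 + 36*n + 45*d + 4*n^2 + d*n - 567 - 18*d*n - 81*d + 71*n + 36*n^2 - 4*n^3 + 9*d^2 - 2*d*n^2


(1) = -4*l^2 - 22*l + 12
(2) = -81*c^3 + c^2*(-18*r - 720) + c*(8*r^2 - 134*r - 583) + 64*r^2 + 80*r - 56
(3) = 30*s^2 + 51*s + 9
(4) = 3*y^3 + 8*y^2 - 33*y + 10
(5) = d^2*(2*n + 9) + d*(-2*n^2 - 17*n - 36) - 4*n^3 + 40*n^2 + 107*n - 693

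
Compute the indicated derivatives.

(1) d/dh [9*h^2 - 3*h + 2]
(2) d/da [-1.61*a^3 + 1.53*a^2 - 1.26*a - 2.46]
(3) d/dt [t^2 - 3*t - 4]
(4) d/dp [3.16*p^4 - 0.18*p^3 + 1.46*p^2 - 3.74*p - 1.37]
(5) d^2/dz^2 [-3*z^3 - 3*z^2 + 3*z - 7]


(1) = 18*h - 3
(2) = -4.83*a^2 + 3.06*a - 1.26
(3) = 2*t - 3
(4) = 12.64*p^3 - 0.54*p^2 + 2.92*p - 3.74
(5) = -18*z - 6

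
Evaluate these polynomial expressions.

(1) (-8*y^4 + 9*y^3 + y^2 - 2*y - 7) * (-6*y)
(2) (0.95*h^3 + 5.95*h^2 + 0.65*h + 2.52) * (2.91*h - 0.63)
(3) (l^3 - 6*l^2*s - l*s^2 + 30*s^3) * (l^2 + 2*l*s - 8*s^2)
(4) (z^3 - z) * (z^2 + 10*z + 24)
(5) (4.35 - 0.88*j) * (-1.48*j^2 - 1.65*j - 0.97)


(1) = 48*y^5 - 54*y^4 - 6*y^3 + 12*y^2 + 42*y
(2) = 2.7645*h^4 + 16.716*h^3 - 1.857*h^2 + 6.9237*h - 1.5876
(3) = l^5 - 4*l^4*s - 21*l^3*s^2 + 76*l^2*s^3 + 68*l*s^4 - 240*s^5
(4) = z^5 + 10*z^4 + 23*z^3 - 10*z^2 - 24*z
(5) = 1.3024*j^3 - 4.986*j^2 - 6.3239*j - 4.2195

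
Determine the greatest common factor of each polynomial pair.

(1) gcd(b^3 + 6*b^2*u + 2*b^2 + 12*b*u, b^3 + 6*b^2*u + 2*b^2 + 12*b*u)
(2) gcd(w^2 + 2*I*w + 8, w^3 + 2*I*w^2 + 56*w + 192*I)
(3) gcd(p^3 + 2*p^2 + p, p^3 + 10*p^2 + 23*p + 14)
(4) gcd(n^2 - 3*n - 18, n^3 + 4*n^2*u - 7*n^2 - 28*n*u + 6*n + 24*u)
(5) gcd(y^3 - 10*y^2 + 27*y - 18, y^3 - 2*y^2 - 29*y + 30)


(1) = gcd(b*(b + 2)*(b + 6*u), b*(b + 2)*(b + 6*u)) = b^3 + 6*b^2*u + 2*b^2 + 12*b*u
(2) = gcd((w - 2*I)*(w + 4*I), (w - 8*I)*(w + 4*I)*(w + 6*I)) = w + 4*I
(3) = gcd(p*(p + 1)^2, (p + 1)*(p + 2)*(p + 7)) = p + 1
(4) = n - 6
(5) = y^2 - 7*y + 6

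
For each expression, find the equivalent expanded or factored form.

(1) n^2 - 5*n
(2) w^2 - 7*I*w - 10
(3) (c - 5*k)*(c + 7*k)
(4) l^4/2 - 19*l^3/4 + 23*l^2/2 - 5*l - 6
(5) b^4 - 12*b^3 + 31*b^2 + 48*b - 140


(1) = n*(n - 5)
(2) = (w - 5*I)*(w - 2*I)
(3) = c^2 + 2*c*k - 35*k^2
(4) = (l/2 + 1/4)*(l - 6)*(l - 2)^2
(5) = (b - 7)*(b - 5)*(b - 2)*(b + 2)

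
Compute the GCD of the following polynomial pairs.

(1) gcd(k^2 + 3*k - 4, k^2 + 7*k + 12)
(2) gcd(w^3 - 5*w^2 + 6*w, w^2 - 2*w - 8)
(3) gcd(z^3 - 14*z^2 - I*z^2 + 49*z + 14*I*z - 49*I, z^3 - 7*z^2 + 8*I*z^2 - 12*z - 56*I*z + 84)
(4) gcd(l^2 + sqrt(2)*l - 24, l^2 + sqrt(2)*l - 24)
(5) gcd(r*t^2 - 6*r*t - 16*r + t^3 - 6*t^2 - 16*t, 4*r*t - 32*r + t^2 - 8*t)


(1) = k + 4
(2) = 1
(3) = z - 7
(4) = gcd((l - 3*sqrt(2))*(l + 4*sqrt(2)), (l - 3*sqrt(2))*(l + 4*sqrt(2))) = l^2 + sqrt(2)*l - 24
(5) = gcd((r + t)*(t - 8)*(t + 2), (4*r + t)*(t - 8)) = t - 8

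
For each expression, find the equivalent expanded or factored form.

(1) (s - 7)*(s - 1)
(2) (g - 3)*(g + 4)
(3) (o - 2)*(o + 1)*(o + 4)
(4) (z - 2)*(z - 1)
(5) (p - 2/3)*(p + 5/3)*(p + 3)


(1) = s^2 - 8*s + 7
(2) = g^2 + g - 12
(3) = o^3 + 3*o^2 - 6*o - 8
(4) = z^2 - 3*z + 2
(5) = p^3 + 4*p^2 + 17*p/9 - 10/3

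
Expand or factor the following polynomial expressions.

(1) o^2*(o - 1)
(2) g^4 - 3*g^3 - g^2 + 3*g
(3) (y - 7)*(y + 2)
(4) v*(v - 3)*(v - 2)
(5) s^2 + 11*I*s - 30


(1) = o^3 - o^2
(2) = g*(g - 3)*(g - 1)*(g + 1)
(3) = y^2 - 5*y - 14
(4) = v^3 - 5*v^2 + 6*v
(5) = (s + 5*I)*(s + 6*I)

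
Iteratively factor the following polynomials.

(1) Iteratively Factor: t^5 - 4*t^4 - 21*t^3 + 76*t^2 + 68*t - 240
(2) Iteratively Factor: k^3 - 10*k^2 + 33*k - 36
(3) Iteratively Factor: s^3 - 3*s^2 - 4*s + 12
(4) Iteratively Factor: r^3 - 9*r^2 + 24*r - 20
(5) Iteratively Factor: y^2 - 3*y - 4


(1) = (t + 2)*(t^4 - 6*t^3 - 9*t^2 + 94*t - 120) = (t + 2)*(t + 4)*(t^3 - 10*t^2 + 31*t - 30) = (t - 2)*(t + 2)*(t + 4)*(t^2 - 8*t + 15) = (t - 3)*(t - 2)*(t + 2)*(t + 4)*(t - 5)
(2) = (k - 3)*(k^2 - 7*k + 12) = (k - 4)*(k - 3)*(k - 3)
(3) = (s + 2)*(s^2 - 5*s + 6) = (s - 3)*(s + 2)*(s - 2)
(4) = (r - 2)*(r^2 - 7*r + 10) = (r - 5)*(r - 2)*(r - 2)
(5) = (y + 1)*(y - 4)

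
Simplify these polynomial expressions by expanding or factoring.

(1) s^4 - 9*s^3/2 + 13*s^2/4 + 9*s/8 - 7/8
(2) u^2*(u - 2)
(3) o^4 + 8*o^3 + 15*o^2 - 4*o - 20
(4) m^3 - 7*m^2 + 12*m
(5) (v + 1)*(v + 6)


(1) = (s - 7/2)*(s - 1)*(s - 1/2)*(s + 1/2)
(2) = u^3 - 2*u^2
(3) = (o - 1)*(o + 2)^2*(o + 5)
(4) = m*(m - 4)*(m - 3)
(5) = v^2 + 7*v + 6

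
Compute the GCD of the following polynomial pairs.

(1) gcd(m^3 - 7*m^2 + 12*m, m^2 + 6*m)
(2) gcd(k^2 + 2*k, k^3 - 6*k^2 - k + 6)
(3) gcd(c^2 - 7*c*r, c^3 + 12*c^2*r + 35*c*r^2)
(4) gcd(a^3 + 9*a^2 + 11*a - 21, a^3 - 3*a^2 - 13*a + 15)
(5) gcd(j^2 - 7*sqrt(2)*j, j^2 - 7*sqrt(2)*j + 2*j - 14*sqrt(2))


(1) = m
(2) = 1
(3) = gcd(c*(c - 7*r), c*(c + 5*r)*(c + 7*r)) = c
(4) = gcd((a - 1)*(a + 3)*(a + 7), (a - 5)*(a - 1)*(a + 3)) = a^2 + 2*a - 3
(5) = j - 7*sqrt(2)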